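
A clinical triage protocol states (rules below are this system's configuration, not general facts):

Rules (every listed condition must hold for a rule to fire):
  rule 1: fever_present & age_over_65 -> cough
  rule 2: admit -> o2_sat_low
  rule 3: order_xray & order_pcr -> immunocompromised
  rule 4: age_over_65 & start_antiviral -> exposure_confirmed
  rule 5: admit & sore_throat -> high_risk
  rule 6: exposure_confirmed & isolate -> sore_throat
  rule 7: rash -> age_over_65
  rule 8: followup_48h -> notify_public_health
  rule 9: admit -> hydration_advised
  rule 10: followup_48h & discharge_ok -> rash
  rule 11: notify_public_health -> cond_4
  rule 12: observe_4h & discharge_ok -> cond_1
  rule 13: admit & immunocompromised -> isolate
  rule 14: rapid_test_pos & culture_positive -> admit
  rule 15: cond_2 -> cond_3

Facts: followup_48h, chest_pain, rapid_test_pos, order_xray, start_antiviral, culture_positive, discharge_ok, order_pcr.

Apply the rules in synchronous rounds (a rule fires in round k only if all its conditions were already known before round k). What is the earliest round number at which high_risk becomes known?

5

Round 1 — rule 3, rule 8, rule 10, rule 14, derive immunocompromised, notify_public_health, rash, admit.
Round 2 — rule 2, rule 7, rule 9, rule 11, rule 13, derive o2_sat_low, age_over_65, hydration_advised, cond_4, isolate.
Round 3 — rule 4, derive exposure_confirmed.
Round 4 — rule 6, derive sore_throat.
Round 5 — rule 5, derive high_risk.
high_risk first appears in round 5.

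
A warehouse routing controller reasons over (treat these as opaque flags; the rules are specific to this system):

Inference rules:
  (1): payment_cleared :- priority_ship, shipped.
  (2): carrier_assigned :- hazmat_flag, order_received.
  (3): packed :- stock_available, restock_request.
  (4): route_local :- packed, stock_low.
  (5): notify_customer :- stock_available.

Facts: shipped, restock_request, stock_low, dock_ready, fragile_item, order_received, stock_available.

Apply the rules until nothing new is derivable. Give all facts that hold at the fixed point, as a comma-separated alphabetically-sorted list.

Round 1: (3) [packed :- stock_available, restock_request.]; (5) [notify_customer :- stock_available.]. Adds packed, notify_customer.
Round 2: (4) [route_local :- packed, stock_low.]. Adds route_local.

dock_ready, fragile_item, notify_customer, order_received, packed, restock_request, route_local, shipped, stock_available, stock_low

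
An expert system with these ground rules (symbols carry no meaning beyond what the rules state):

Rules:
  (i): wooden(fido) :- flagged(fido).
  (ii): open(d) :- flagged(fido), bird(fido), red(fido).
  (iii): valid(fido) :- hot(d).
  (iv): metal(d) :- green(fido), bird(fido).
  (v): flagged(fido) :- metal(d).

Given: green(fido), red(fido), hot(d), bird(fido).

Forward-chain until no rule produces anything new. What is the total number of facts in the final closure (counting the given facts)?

Round 1 fires (iii), (iv), giving valid(fido), metal(d).
Round 2 fires (v), giving flagged(fido).
Round 3 fires (i), (ii), giving wooden(fido), open(d).
Closure: {bird(fido), flagged(fido), green(fido), hot(d), metal(d), open(d), red(fido), valid(fido), wooden(fido)} — 9 facts.

9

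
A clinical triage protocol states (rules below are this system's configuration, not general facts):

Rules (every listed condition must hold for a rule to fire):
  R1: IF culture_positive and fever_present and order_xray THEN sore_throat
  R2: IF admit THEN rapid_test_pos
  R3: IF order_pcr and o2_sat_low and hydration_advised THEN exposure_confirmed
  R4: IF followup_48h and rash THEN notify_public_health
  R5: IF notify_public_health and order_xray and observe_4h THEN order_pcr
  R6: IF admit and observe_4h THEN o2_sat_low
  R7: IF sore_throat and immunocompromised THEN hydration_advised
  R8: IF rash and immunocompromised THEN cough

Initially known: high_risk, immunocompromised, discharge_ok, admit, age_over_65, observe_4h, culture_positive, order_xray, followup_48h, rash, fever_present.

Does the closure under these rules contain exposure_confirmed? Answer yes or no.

yes

Round 1: R1 [IF culture_positive and fever_present and order_xray THEN sore_throat]; R2 [IF admit THEN rapid_test_pos]; R4 [IF followup_48h and rash THEN notify_public_health]; R6 [IF admit and observe_4h THEN o2_sat_low]; R8 [IF rash and immunocompromised THEN cough]. New: sore_throat, rapid_test_pos, notify_public_health, o2_sat_low, cough.
Round 2: R5 [IF notify_public_health and order_xray and observe_4h THEN order_pcr]; R7 [IF sore_throat and immunocompromised THEN hydration_advised]. New: order_pcr, hydration_advised.
Round 3: R3 [IF order_pcr and o2_sat_low and hydration_advised THEN exposure_confirmed]. New: exposure_confirmed.
exposure_confirmed appears in round 3, so it is derivable.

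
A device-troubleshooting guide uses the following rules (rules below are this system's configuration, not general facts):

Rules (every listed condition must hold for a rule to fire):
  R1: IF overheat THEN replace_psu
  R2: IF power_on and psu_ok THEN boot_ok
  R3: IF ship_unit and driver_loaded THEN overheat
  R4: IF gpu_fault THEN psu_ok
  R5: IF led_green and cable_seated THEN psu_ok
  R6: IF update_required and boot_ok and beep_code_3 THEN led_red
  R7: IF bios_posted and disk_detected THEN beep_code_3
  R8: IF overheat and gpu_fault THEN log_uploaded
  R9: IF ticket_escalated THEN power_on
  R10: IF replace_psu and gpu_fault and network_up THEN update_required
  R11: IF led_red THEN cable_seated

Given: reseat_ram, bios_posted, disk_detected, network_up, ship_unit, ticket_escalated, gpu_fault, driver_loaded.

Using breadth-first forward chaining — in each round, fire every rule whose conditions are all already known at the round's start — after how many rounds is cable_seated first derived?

5

Round 1 fires R3, R4, R7, R9, giving overheat, psu_ok, beep_code_3, power_on.
Round 2 fires R1, R2, R8, giving replace_psu, boot_ok, log_uploaded.
Round 3 fires R10, giving update_required.
Round 4 fires R6, giving led_red.
Round 5 fires R11, giving cable_seated.
cable_seated first appears in round 5.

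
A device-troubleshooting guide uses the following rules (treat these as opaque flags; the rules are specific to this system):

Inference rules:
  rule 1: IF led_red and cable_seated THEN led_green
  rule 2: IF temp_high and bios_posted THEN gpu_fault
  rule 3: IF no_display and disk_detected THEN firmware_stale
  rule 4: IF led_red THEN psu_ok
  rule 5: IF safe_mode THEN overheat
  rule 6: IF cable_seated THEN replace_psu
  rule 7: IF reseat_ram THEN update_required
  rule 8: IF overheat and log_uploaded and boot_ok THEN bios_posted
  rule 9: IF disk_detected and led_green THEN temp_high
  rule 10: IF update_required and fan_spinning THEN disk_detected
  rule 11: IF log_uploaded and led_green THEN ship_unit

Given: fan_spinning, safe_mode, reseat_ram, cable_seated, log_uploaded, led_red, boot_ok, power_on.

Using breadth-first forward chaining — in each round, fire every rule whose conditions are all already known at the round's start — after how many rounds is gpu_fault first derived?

4

Round 1 fires rule 1, rule 4, rule 5, rule 6, rule 7, giving led_green, psu_ok, overheat, replace_psu, update_required.
Round 2 fires rule 8, rule 10, rule 11, giving bios_posted, disk_detected, ship_unit.
Round 3 fires rule 9, giving temp_high.
Round 4 fires rule 2, giving gpu_fault.
gpu_fault first appears in round 4.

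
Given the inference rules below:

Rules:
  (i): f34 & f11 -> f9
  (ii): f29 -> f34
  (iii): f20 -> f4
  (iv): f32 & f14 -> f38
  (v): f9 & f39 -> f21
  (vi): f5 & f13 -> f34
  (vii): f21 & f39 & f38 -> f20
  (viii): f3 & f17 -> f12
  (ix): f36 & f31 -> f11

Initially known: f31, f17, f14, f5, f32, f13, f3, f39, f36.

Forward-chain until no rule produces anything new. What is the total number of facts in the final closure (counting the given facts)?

17

Round 1: (iv) [f32 & f14 -> f38]; (vi) [f5 & f13 -> f34]; (viii) [f3 & f17 -> f12]; (ix) [f36 & f31 -> f11]. Adds f38, f34, f12, f11.
Round 2: (i) [f34 & f11 -> f9]. Adds f9.
Round 3: (v) [f9 & f39 -> f21]. Adds f21.
Round 4: (vii) [f21 & f39 & f38 -> f20]. Adds f20.
Round 5: (iii) [f20 -> f4]. Adds f4.
Closure: {f11, f12, f13, f14, f17, f20, f21, f3, f31, f32, f34, f36, f38, f39, f4, f5, f9} — 17 facts.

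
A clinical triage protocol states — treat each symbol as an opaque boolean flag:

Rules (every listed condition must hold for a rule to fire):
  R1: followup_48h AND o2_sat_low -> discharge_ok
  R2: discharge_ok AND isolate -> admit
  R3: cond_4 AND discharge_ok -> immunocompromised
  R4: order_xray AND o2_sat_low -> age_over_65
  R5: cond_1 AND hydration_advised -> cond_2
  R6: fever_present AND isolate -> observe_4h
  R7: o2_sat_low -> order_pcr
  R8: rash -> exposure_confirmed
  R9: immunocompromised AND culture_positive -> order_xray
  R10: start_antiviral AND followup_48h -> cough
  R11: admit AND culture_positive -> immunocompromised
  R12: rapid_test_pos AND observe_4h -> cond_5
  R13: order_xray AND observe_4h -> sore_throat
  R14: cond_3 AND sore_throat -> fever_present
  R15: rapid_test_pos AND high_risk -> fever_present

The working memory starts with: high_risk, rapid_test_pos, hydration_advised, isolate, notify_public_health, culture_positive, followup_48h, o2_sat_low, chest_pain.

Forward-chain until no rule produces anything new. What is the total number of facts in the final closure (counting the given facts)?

19

Round 1: R1 [followup_48h AND o2_sat_low -> discharge_ok]; R7 [o2_sat_low -> order_pcr]; R15 [rapid_test_pos AND high_risk -> fever_present]. Adds discharge_ok, order_pcr, fever_present.
Round 2: R2 [discharge_ok AND isolate -> admit]; R6 [fever_present AND isolate -> observe_4h]. Adds admit, observe_4h.
Round 3: R11 [admit AND culture_positive -> immunocompromised]; R12 [rapid_test_pos AND observe_4h -> cond_5]. Adds immunocompromised, cond_5.
Round 4: R9 [immunocompromised AND culture_positive -> order_xray]. Adds order_xray.
Round 5: R4 [order_xray AND o2_sat_low -> age_over_65]; R13 [order_xray AND observe_4h -> sore_throat]. Adds age_over_65, sore_throat.
Closure: {admit, age_over_65, chest_pain, cond_5, culture_positive, discharge_ok, fever_present, followup_48h, high_risk, hydration_advised, immunocompromised, isolate, notify_public_health, o2_sat_low, observe_4h, order_pcr, order_xray, rapid_test_pos, sore_throat} — 19 facts.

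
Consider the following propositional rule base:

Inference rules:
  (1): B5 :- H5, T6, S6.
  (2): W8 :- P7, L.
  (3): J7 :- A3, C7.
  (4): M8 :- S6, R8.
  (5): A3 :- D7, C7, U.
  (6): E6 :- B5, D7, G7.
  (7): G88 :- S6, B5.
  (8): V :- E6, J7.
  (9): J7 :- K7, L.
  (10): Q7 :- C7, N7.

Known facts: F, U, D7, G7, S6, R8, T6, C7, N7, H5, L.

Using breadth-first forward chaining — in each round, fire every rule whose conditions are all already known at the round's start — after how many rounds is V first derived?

Round 1 fires (1), (4), (5), (10), giving B5, M8, A3, Q7.
Round 2 fires (3), (6), (7), giving J7, E6, G88.
Round 3 fires (8), giving V.
V first appears in round 3.

3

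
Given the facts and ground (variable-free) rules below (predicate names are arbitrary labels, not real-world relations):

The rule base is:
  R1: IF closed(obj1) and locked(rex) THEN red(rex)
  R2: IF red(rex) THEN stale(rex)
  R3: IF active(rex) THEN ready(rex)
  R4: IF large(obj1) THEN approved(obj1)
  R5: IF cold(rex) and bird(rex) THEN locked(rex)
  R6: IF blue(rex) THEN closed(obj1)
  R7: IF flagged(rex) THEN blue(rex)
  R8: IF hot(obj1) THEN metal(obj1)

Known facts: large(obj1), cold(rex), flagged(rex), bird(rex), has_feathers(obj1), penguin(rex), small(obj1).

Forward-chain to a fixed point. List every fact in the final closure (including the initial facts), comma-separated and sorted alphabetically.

approved(obj1), bird(rex), blue(rex), closed(obj1), cold(rex), flagged(rex), has_feathers(obj1), large(obj1), locked(rex), penguin(rex), red(rex), small(obj1), stale(rex)

Round 1: R4 [IF large(obj1) THEN approved(obj1)]; R5 [IF cold(rex) and bird(rex) THEN locked(rex)]; R7 [IF flagged(rex) THEN blue(rex)]. Adds approved(obj1), locked(rex), blue(rex).
Round 2: R6 [IF blue(rex) THEN closed(obj1)]. Adds closed(obj1).
Round 3: R1 [IF closed(obj1) and locked(rex) THEN red(rex)]. Adds red(rex).
Round 4: R2 [IF red(rex) THEN stale(rex)]. Adds stale(rex).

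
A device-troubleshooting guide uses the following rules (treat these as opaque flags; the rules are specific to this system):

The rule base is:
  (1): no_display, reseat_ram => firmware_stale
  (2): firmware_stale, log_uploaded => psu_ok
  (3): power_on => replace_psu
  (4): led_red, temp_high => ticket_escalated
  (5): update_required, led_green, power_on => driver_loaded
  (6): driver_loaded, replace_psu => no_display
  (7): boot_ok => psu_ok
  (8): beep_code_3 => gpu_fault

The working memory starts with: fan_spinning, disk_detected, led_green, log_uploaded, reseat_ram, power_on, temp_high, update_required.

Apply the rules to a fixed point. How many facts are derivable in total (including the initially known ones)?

13

[1] (3) [power_on => replace_psu]; (5) [update_required, led_green, power_on => driver_loaded]. ⇒ new: replace_psu, driver_loaded.
[2] (6) [driver_loaded, replace_psu => no_display]. ⇒ new: no_display.
[3] (1) [no_display, reseat_ram => firmware_stale]. ⇒ new: firmware_stale.
[4] (2) [firmware_stale, log_uploaded => psu_ok]. ⇒ new: psu_ok.
Closure: {disk_detected, driver_loaded, fan_spinning, firmware_stale, led_green, log_uploaded, no_display, power_on, psu_ok, replace_psu, reseat_ram, temp_high, update_required} — 13 facts.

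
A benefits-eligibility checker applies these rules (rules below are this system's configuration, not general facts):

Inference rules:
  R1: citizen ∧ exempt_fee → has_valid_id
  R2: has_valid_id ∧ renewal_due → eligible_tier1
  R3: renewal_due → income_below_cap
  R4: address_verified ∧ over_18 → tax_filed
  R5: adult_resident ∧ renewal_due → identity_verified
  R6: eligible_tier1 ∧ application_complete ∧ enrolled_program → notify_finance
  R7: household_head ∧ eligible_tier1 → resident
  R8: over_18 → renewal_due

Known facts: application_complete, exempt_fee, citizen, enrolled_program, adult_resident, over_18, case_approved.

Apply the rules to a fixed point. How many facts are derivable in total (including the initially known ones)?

Round 1: R1 [citizen ∧ exempt_fee → has_valid_id]; R8 [over_18 → renewal_due]. Adds has_valid_id, renewal_due.
Round 2: R2 [has_valid_id ∧ renewal_due → eligible_tier1]; R3 [renewal_due → income_below_cap]; R5 [adult_resident ∧ renewal_due → identity_verified]. Adds eligible_tier1, income_below_cap, identity_verified.
Round 3: R6 [eligible_tier1 ∧ application_complete ∧ enrolled_program → notify_finance]. Adds notify_finance.
Closure: {adult_resident, application_complete, case_approved, citizen, eligible_tier1, enrolled_program, exempt_fee, has_valid_id, identity_verified, income_below_cap, notify_finance, over_18, renewal_due} — 13 facts.

13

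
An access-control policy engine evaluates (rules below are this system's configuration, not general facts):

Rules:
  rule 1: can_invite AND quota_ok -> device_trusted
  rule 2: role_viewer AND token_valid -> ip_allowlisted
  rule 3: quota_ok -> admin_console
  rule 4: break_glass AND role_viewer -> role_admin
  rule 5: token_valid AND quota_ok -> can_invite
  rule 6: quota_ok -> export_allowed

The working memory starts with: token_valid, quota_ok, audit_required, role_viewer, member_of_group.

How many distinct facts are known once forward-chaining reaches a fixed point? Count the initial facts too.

10

Round 1: rule 2 [role_viewer AND token_valid -> ip_allowlisted]; rule 3 [quota_ok -> admin_console]; rule 5 [token_valid AND quota_ok -> can_invite]; rule 6 [quota_ok -> export_allowed]. Adds ip_allowlisted, admin_console, can_invite, export_allowed.
Round 2: rule 1 [can_invite AND quota_ok -> device_trusted]. Adds device_trusted.
Closure: {admin_console, audit_required, can_invite, device_trusted, export_allowed, ip_allowlisted, member_of_group, quota_ok, role_viewer, token_valid} — 10 facts.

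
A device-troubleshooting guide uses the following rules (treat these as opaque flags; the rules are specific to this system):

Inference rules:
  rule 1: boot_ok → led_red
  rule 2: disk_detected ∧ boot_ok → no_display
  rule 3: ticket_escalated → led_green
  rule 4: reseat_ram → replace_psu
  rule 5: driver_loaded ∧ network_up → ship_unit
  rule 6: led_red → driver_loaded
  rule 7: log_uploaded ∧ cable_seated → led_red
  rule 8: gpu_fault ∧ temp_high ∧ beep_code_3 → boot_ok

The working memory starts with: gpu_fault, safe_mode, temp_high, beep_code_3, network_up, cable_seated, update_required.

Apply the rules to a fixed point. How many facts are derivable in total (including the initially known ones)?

Round 1 fires rule 8, giving boot_ok.
Round 2 fires rule 1, giving led_red.
Round 3 fires rule 6, giving driver_loaded.
Round 4 fires rule 5, giving ship_unit.
Closure: {beep_code_3, boot_ok, cable_seated, driver_loaded, gpu_fault, led_red, network_up, safe_mode, ship_unit, temp_high, update_required} — 11 facts.

11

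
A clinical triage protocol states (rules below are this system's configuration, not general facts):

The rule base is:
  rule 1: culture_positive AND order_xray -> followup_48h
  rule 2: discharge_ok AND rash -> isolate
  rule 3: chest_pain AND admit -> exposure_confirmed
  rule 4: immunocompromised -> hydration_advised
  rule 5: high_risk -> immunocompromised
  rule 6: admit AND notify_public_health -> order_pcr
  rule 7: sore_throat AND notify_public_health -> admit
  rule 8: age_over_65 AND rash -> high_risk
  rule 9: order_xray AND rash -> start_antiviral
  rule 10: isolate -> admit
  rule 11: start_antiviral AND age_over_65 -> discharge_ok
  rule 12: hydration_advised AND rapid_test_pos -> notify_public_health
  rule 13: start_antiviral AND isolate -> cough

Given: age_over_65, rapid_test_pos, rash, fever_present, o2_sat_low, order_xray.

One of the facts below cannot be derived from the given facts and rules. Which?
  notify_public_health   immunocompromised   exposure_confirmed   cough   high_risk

Round 1: rule 8 [age_over_65 AND rash -> high_risk]; rule 9 [order_xray AND rash -> start_antiviral]. Adds high_risk, start_antiviral.
Round 2: rule 5 [high_risk -> immunocompromised]; rule 11 [start_antiviral AND age_over_65 -> discharge_ok]. Adds immunocompromised, discharge_ok.
Round 3: rule 2 [discharge_ok AND rash -> isolate]; rule 4 [immunocompromised -> hydration_advised]. Adds isolate, hydration_advised.
Round 4: rule 10 [isolate -> admit]; rule 12 [hydration_advised AND rapid_test_pos -> notify_public_health]; rule 13 [start_antiviral AND isolate -> cough]. Adds admit, notify_public_health, cough.
Round 5: rule 6 [admit AND notify_public_health -> order_pcr]. Adds order_pcr.
Derived: cough (round 4), immunocompromised (round 2), high_risk (round 1), notify_public_health (round 4). exposure_confirmed never appears in any round.

exposure_confirmed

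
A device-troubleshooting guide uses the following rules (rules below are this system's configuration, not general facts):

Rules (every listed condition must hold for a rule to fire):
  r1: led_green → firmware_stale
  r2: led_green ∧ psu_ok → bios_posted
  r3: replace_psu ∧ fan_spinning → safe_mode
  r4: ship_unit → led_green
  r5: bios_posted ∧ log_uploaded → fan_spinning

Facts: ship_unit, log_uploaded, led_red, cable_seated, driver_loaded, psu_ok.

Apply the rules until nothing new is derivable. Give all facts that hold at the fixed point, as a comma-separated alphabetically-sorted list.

bios_posted, cable_seated, driver_loaded, fan_spinning, firmware_stale, led_green, led_red, log_uploaded, psu_ok, ship_unit

Round 1 fires r4, giving led_green.
Round 2 fires r1, r2, giving firmware_stale, bios_posted.
Round 3 fires r5, giving fan_spinning.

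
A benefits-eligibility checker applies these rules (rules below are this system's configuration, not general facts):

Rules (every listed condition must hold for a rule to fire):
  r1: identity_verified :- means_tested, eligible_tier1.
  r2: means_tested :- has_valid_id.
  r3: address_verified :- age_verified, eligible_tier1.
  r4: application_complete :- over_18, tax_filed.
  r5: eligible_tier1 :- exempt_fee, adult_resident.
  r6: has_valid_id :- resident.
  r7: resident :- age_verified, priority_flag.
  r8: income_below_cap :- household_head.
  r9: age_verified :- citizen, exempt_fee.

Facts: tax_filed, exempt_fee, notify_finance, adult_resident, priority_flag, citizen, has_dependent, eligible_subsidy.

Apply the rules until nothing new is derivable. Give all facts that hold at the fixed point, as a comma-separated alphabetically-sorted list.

Round 1: r5 [eligible_tier1 :- exempt_fee, adult_resident.]; r9 [age_verified :- citizen, exempt_fee.]. Adds eligible_tier1, age_verified.
Round 2: r3 [address_verified :- age_verified, eligible_tier1.]; r7 [resident :- age_verified, priority_flag.]. Adds address_verified, resident.
Round 3: r6 [has_valid_id :- resident.]. Adds has_valid_id.
Round 4: r2 [means_tested :- has_valid_id.]. Adds means_tested.
Round 5: r1 [identity_verified :- means_tested, eligible_tier1.]. Adds identity_verified.

address_verified, adult_resident, age_verified, citizen, eligible_subsidy, eligible_tier1, exempt_fee, has_dependent, has_valid_id, identity_verified, means_tested, notify_finance, priority_flag, resident, tax_filed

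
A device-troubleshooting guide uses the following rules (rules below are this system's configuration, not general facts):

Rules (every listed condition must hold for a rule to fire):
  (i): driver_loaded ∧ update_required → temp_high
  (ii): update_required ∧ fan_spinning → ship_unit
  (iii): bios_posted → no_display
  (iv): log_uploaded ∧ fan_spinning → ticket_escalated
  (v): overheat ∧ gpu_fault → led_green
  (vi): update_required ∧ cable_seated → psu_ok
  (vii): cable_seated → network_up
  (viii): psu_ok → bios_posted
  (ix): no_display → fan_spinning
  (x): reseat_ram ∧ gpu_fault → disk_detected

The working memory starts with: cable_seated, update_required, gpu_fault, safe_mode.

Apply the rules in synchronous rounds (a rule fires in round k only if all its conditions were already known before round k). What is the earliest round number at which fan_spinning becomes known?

4

Round 1: (vi) [update_required ∧ cable_seated → psu_ok]; (vii) [cable_seated → network_up]. Adds psu_ok, network_up.
Round 2: (viii) [psu_ok → bios_posted]. Adds bios_posted.
Round 3: (iii) [bios_posted → no_display]. Adds no_display.
Round 4: (ix) [no_display → fan_spinning]. Adds fan_spinning.
fan_spinning first appears in round 4.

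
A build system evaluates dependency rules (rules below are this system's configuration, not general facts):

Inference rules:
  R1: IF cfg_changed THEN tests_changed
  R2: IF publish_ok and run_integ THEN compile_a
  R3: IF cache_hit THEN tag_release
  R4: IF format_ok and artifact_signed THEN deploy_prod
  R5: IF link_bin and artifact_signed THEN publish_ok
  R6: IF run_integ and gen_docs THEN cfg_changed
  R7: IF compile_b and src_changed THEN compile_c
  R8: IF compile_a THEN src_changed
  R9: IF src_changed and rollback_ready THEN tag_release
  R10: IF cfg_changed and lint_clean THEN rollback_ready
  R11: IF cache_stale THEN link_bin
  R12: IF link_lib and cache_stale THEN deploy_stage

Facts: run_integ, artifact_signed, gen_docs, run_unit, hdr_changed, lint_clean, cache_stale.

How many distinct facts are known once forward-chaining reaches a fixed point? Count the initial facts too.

[1] R6 [IF run_integ and gen_docs THEN cfg_changed]; R11 [IF cache_stale THEN link_bin]. ⇒ new: cfg_changed, link_bin.
[2] R1 [IF cfg_changed THEN tests_changed]; R5 [IF link_bin and artifact_signed THEN publish_ok]; R10 [IF cfg_changed and lint_clean THEN rollback_ready]. ⇒ new: tests_changed, publish_ok, rollback_ready.
[3] R2 [IF publish_ok and run_integ THEN compile_a]. ⇒ new: compile_a.
[4] R8 [IF compile_a THEN src_changed]. ⇒ new: src_changed.
[5] R9 [IF src_changed and rollback_ready THEN tag_release]. ⇒ new: tag_release.
Closure: {artifact_signed, cache_stale, cfg_changed, compile_a, gen_docs, hdr_changed, link_bin, lint_clean, publish_ok, rollback_ready, run_integ, run_unit, src_changed, tag_release, tests_changed} — 15 facts.

15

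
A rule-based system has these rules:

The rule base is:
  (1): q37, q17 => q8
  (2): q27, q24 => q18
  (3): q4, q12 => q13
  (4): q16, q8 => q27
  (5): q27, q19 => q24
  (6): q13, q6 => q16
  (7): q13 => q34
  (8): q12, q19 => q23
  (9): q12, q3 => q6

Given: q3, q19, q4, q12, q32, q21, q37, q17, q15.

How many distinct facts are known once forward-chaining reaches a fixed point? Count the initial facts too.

[1] (1) [q37, q17 => q8]; (3) [q4, q12 => q13]; (8) [q12, q19 => q23]; (9) [q12, q3 => q6]. ⇒ new: q8, q13, q23, q6.
[2] (6) [q13, q6 => q16]; (7) [q13 => q34]. ⇒ new: q16, q34.
[3] (4) [q16, q8 => q27]. ⇒ new: q27.
[4] (5) [q27, q19 => q24]. ⇒ new: q24.
[5] (2) [q27, q24 => q18]. ⇒ new: q18.
Closure: {q12, q13, q15, q16, q17, q18, q19, q21, q23, q24, q27, q3, q32, q34, q37, q4, q6, q8} — 18 facts.

18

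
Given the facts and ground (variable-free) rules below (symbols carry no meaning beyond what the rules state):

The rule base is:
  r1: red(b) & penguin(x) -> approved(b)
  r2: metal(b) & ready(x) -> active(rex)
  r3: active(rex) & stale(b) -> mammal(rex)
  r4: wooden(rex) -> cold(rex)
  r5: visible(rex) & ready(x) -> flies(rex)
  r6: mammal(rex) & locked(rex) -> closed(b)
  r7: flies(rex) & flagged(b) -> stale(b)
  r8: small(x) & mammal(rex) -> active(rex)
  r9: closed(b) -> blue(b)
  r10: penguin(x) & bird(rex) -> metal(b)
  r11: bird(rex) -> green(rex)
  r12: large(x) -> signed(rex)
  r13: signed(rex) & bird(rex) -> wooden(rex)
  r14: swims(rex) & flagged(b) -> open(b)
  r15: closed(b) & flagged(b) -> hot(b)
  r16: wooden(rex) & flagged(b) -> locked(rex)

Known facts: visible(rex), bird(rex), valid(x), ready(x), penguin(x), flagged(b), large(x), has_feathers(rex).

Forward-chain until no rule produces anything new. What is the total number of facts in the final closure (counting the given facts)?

[1] r5 [visible(rex) & ready(x) -> flies(rex)]; r10 [penguin(x) & bird(rex) -> metal(b)]; r11 [bird(rex) -> green(rex)]; r12 [large(x) -> signed(rex)]. ⇒ new: flies(rex), metal(b), green(rex), signed(rex).
[2] r2 [metal(b) & ready(x) -> active(rex)]; r7 [flies(rex) & flagged(b) -> stale(b)]; r13 [signed(rex) & bird(rex) -> wooden(rex)]. ⇒ new: active(rex), stale(b), wooden(rex).
[3] r3 [active(rex) & stale(b) -> mammal(rex)]; r4 [wooden(rex) -> cold(rex)]; r16 [wooden(rex) & flagged(b) -> locked(rex)]. ⇒ new: mammal(rex), cold(rex), locked(rex).
[4] r6 [mammal(rex) & locked(rex) -> closed(b)]. ⇒ new: closed(b).
[5] r9 [closed(b) -> blue(b)]; r15 [closed(b) & flagged(b) -> hot(b)]. ⇒ new: blue(b), hot(b).
Closure: {active(rex), bird(rex), blue(b), closed(b), cold(rex), flagged(b), flies(rex), green(rex), has_feathers(rex), hot(b), large(x), locked(rex), mammal(rex), metal(b), penguin(x), ready(x), signed(rex), stale(b), valid(x), visible(rex), wooden(rex)} — 21 facts.

21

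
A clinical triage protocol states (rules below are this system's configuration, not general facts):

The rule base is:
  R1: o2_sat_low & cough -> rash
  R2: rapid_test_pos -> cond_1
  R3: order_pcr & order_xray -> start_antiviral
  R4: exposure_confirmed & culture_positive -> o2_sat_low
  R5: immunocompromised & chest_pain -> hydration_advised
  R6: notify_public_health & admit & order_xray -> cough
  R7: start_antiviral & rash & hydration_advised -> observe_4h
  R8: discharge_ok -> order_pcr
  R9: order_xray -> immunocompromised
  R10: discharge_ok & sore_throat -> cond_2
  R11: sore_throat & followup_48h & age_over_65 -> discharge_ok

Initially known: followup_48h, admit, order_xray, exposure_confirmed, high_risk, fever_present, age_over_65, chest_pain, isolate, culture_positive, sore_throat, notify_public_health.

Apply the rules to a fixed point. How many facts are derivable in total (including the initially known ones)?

22

[1] R4 [exposure_confirmed & culture_positive -> o2_sat_low]; R6 [notify_public_health & admit & order_xray -> cough]; R9 [order_xray -> immunocompromised]; R11 [sore_throat & followup_48h & age_over_65 -> discharge_ok]. ⇒ new: o2_sat_low, cough, immunocompromised, discharge_ok.
[2] R1 [o2_sat_low & cough -> rash]; R5 [immunocompromised & chest_pain -> hydration_advised]; R8 [discharge_ok -> order_pcr]; R10 [discharge_ok & sore_throat -> cond_2]. ⇒ new: rash, hydration_advised, order_pcr, cond_2.
[3] R3 [order_pcr & order_xray -> start_antiviral]. ⇒ new: start_antiviral.
[4] R7 [start_antiviral & rash & hydration_advised -> observe_4h]. ⇒ new: observe_4h.
Closure: {admit, age_over_65, chest_pain, cond_2, cough, culture_positive, discharge_ok, exposure_confirmed, fever_present, followup_48h, high_risk, hydration_advised, immunocompromised, isolate, notify_public_health, o2_sat_low, observe_4h, order_pcr, order_xray, rash, sore_throat, start_antiviral} — 22 facts.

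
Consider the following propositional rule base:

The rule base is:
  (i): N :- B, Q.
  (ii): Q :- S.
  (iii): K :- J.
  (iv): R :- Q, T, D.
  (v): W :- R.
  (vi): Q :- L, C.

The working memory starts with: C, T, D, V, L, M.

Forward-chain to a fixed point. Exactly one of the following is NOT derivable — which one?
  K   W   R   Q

K

Round 1 — (vi), derive Q.
Round 2 — (iv), derive R.
Round 3 — (v), derive W.
Derived: W (round 3), Q (round 1), R (round 2). K never appears in any round.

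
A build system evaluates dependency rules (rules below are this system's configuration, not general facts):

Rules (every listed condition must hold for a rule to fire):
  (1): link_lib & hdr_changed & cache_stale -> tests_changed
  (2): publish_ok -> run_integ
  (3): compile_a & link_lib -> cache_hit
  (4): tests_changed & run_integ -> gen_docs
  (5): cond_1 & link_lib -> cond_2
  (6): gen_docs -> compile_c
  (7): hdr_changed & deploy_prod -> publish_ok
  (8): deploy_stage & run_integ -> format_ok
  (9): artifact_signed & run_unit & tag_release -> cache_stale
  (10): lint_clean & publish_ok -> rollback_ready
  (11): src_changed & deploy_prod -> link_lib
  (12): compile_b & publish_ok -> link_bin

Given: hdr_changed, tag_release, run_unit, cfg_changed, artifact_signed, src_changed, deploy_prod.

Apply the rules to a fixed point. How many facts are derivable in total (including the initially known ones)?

Round 1: (7) [hdr_changed & deploy_prod -> publish_ok]; (9) [artifact_signed & run_unit & tag_release -> cache_stale]; (11) [src_changed & deploy_prod -> link_lib]. New: publish_ok, cache_stale, link_lib.
Round 2: (1) [link_lib & hdr_changed & cache_stale -> tests_changed]; (2) [publish_ok -> run_integ]. New: tests_changed, run_integ.
Round 3: (4) [tests_changed & run_integ -> gen_docs]. New: gen_docs.
Round 4: (6) [gen_docs -> compile_c]. New: compile_c.
Closure: {artifact_signed, cache_stale, cfg_changed, compile_c, deploy_prod, gen_docs, hdr_changed, link_lib, publish_ok, run_integ, run_unit, src_changed, tag_release, tests_changed} — 14 facts.

14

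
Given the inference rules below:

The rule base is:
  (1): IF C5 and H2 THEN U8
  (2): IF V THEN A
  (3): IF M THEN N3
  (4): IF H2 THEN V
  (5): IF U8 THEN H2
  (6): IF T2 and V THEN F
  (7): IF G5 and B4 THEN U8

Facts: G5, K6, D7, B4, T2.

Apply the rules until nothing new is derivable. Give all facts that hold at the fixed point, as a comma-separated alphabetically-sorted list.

A, B4, D7, F, G5, H2, K6, T2, U8, V

Round 1: (7) [IF G5 and B4 THEN U8]. Adds U8.
Round 2: (5) [IF U8 THEN H2]. Adds H2.
Round 3: (4) [IF H2 THEN V]. Adds V.
Round 4: (2) [IF V THEN A]; (6) [IF T2 and V THEN F]. Adds A, F.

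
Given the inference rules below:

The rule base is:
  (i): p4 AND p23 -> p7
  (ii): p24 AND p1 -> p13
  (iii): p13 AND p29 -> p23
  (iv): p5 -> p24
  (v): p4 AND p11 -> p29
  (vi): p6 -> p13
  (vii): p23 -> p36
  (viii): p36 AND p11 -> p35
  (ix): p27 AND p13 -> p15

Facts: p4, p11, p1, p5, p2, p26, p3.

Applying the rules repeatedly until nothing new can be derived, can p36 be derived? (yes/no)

yes

Round 1: (iv) [p5 -> p24]; (v) [p4 AND p11 -> p29]. New: p24, p29.
Round 2: (ii) [p24 AND p1 -> p13]. New: p13.
Round 3: (iii) [p13 AND p29 -> p23]. New: p23.
Round 4: (i) [p4 AND p23 -> p7]; (vii) [p23 -> p36]. New: p7, p36.
Round 5: (viii) [p36 AND p11 -> p35]. New: p35.
p36 appears in round 4, so it is derivable.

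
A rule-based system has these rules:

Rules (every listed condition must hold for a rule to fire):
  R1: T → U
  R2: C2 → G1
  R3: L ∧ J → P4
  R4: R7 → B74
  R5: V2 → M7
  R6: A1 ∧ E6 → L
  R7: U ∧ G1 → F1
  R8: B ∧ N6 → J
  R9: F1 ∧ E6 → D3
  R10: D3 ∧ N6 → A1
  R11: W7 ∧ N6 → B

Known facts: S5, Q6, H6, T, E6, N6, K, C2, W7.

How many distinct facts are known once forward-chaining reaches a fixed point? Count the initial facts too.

18

Round 1: R1 [T → U]; R2 [C2 → G1]; R11 [W7 ∧ N6 → B]. Adds U, G1, B.
Round 2: R7 [U ∧ G1 → F1]; R8 [B ∧ N6 → J]. Adds F1, J.
Round 3: R9 [F1 ∧ E6 → D3]. Adds D3.
Round 4: R10 [D3 ∧ N6 → A1]. Adds A1.
Round 5: R6 [A1 ∧ E6 → L]. Adds L.
Round 6: R3 [L ∧ J → P4]. Adds P4.
Closure: {A1, B, C2, D3, E6, F1, G1, H6, J, K, L, N6, P4, Q6, S5, T, U, W7} — 18 facts.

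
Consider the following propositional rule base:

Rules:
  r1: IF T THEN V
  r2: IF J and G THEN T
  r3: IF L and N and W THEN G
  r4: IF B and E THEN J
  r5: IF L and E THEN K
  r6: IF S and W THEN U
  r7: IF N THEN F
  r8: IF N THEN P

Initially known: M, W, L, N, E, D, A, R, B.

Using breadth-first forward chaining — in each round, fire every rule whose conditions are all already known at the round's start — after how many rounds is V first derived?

[1] r3 [IF L and N and W THEN G]; r4 [IF B and E THEN J]; r5 [IF L and E THEN K]; r7 [IF N THEN F]; r8 [IF N THEN P]. ⇒ new: G, J, K, F, P.
[2] r2 [IF J and G THEN T]. ⇒ new: T.
[3] r1 [IF T THEN V]. ⇒ new: V.
V first appears in round 3.

3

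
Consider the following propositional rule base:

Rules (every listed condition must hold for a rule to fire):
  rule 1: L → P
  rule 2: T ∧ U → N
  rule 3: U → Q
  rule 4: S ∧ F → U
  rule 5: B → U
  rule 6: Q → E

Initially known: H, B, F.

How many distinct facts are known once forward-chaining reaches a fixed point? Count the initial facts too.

Round 1 — rule 5, derive U.
Round 2 — rule 3, derive Q.
Round 3 — rule 6, derive E.
Closure: {B, E, F, H, Q, U} — 6 facts.

6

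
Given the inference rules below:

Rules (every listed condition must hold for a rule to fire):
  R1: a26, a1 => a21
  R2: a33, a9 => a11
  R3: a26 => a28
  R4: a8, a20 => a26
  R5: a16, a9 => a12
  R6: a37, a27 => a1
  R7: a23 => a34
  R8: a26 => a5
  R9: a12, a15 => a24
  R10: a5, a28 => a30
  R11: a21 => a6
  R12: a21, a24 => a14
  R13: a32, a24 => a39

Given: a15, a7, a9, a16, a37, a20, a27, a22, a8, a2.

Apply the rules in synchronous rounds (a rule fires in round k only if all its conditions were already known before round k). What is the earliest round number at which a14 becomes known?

3

Round 1 fires R4, R5, R6, giving a26, a12, a1.
Round 2 fires R1, R3, R8, R9, giving a21, a28, a5, a24.
Round 3 fires R10, R11, R12, giving a30, a6, a14.
a14 first appears in round 3.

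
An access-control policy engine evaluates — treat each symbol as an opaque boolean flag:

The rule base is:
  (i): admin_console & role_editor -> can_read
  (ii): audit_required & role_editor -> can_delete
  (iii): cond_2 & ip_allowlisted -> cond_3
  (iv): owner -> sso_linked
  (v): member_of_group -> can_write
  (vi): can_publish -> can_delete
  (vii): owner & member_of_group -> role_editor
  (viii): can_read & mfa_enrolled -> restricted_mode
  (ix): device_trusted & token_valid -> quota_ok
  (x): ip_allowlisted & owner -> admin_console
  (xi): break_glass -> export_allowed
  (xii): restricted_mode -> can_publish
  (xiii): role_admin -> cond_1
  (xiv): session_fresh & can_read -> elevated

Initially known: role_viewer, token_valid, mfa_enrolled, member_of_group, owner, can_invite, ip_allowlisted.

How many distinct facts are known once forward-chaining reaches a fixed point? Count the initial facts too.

15

Round 1: (iv) [owner -> sso_linked]; (v) [member_of_group -> can_write]; (vii) [owner & member_of_group -> role_editor]; (x) [ip_allowlisted & owner -> admin_console]. Adds sso_linked, can_write, role_editor, admin_console.
Round 2: (i) [admin_console & role_editor -> can_read]. Adds can_read.
Round 3: (viii) [can_read & mfa_enrolled -> restricted_mode]. Adds restricted_mode.
Round 4: (xii) [restricted_mode -> can_publish]. Adds can_publish.
Round 5: (vi) [can_publish -> can_delete]. Adds can_delete.
Closure: {admin_console, can_delete, can_invite, can_publish, can_read, can_write, ip_allowlisted, member_of_group, mfa_enrolled, owner, restricted_mode, role_editor, role_viewer, sso_linked, token_valid} — 15 facts.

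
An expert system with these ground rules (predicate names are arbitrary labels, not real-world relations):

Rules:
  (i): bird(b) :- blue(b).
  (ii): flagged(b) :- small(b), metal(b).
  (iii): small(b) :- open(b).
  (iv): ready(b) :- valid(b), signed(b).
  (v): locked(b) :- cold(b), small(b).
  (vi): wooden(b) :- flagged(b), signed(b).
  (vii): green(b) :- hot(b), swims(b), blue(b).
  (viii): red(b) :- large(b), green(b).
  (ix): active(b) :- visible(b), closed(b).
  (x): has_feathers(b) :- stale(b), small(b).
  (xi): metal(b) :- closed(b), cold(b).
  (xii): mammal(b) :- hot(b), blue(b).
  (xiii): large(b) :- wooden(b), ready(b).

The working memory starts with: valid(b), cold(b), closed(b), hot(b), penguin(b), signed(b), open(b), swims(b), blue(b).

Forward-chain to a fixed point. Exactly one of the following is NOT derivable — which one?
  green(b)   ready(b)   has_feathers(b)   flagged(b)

Round 1 — (i), (iii), (iv), (vii), (xi), (xii), derive bird(b), small(b), ready(b), green(b), metal(b), mammal(b).
Round 2 — (ii), (v), derive flagged(b), locked(b).
Round 3 — (vi), derive wooden(b).
Round 4 — (xiii), derive large(b).
Round 5 — (viii), derive red(b).
Derived: flagged(b) (round 2), ready(b) (round 1), green(b) (round 1). has_feathers(b) never appears in any round.

has_feathers(b)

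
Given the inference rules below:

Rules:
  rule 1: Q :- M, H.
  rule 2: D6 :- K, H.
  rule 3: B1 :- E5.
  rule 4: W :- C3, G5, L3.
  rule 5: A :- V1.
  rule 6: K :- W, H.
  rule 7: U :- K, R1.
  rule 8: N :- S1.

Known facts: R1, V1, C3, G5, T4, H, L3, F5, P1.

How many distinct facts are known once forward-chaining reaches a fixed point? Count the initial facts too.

14

Round 1: rule 4 [W :- C3, G5, L3.]; rule 5 [A :- V1.]. New: W, A.
Round 2: rule 6 [K :- W, H.]. New: K.
Round 3: rule 2 [D6 :- K, H.]; rule 7 [U :- K, R1.]. New: D6, U.
Closure: {A, C3, D6, F5, G5, H, K, L3, P1, R1, T4, U, V1, W} — 14 facts.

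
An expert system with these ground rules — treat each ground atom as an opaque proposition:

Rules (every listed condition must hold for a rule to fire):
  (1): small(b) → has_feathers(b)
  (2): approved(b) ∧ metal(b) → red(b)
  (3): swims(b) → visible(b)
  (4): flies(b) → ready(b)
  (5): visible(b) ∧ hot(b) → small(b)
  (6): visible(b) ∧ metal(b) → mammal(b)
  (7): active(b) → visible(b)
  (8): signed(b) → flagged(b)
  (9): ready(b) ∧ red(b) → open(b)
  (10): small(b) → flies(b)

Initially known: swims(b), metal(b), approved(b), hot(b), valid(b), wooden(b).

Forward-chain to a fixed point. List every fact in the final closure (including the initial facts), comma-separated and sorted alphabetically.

approved(b), flies(b), has_feathers(b), hot(b), mammal(b), metal(b), open(b), ready(b), red(b), small(b), swims(b), valid(b), visible(b), wooden(b)

[1] (2) [approved(b) ∧ metal(b) → red(b)]; (3) [swims(b) → visible(b)]. ⇒ new: red(b), visible(b).
[2] (5) [visible(b) ∧ hot(b) → small(b)]; (6) [visible(b) ∧ metal(b) → mammal(b)]. ⇒ new: small(b), mammal(b).
[3] (1) [small(b) → has_feathers(b)]; (10) [small(b) → flies(b)]. ⇒ new: has_feathers(b), flies(b).
[4] (4) [flies(b) → ready(b)]. ⇒ new: ready(b).
[5] (9) [ready(b) ∧ red(b) → open(b)]. ⇒ new: open(b).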